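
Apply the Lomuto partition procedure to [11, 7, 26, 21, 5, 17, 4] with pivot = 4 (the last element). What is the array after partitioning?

Lomuto partition with pivot = 4:

Initial array: [11, 7, 26, 21, 5, 17, 4]

arr[0]=11 > 4: no swap
arr[1]=7 > 4: no swap
arr[2]=26 > 4: no swap
arr[3]=21 > 4: no swap
arr[4]=5 > 4: no swap
arr[5]=17 > 4: no swap

Place pivot at position 0: [4, 7, 26, 21, 5, 17, 11]
Pivot position: 0

After partitioning with pivot 4, the array becomes [4, 7, 26, 21, 5, 17, 11]. The pivot is placed at index 0. All elements to the left of the pivot are <= 4, and all elements to the right are > 4.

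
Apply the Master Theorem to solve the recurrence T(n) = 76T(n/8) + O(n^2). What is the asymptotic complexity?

Master Theorem for T(n) = 76T(n/8) + O(n^2):

a = 76, b = 8, c = 2
log_b(a) = log_8(76) = 2.0826

Case 1: c = 2 < log_8(76) = 2.0826
T(n) = O(n^(log_8 76))

For T(n) = 76T(n/8) + O(n^2): log_8(76) = 2.0826. This is Case 1 of the Master Theorem (c < log_b(a), work dominated by leaves), giving O(n^(log_8 76)).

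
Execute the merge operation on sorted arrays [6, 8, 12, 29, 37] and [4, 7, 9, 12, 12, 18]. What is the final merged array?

Merging process:

Compare 6 vs 4: take 4 from right. Merged: [4]
Compare 6 vs 7: take 6 from left. Merged: [4, 6]
Compare 8 vs 7: take 7 from right. Merged: [4, 6, 7]
Compare 8 vs 9: take 8 from left. Merged: [4, 6, 7, 8]
Compare 12 vs 9: take 9 from right. Merged: [4, 6, 7, 8, 9]
Compare 12 vs 12: take 12 from left. Merged: [4, 6, 7, 8, 9, 12]
Compare 29 vs 12: take 12 from right. Merged: [4, 6, 7, 8, 9, 12, 12]
Compare 29 vs 12: take 12 from right. Merged: [4, 6, 7, 8, 9, 12, 12, 12]
Compare 29 vs 18: take 18 from right. Merged: [4, 6, 7, 8, 9, 12, 12, 12, 18]
Append remaining from left: [29, 37]. Merged: [4, 6, 7, 8, 9, 12, 12, 12, 18, 29, 37]

Final merged array: [4, 6, 7, 8, 9, 12, 12, 12, 18, 29, 37]
Total comparisons: 9

The merged array is [4, 6, 7, 8, 9, 12, 12, 12, 18, 29, 37], requiring 9 comparisons. The merge step runs in O(n) time where n is the total number of elements.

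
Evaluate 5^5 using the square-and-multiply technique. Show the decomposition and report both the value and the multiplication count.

Computing 5^5 by squaring (build up from 5^1; each line after the first costs one multiplication):

5^1 = 5
5^2 = (5^1)^2 = 5^2 = 25
5^4 = (5^2)^2 = 25^2 = 625
5^5 = 5 * 5^4 = 5 * 625 = 3125

Result: 3125
Multiplications needed: 3 (3 lines after 5^1)

5^5 = 3125. Using exponentiation by squaring, this requires 3 multiplications. The key idea: if the exponent is even, square the half-power; if odd, multiply by the base once.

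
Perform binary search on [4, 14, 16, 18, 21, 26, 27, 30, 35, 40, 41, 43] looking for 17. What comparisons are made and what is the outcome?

Binary search for 17 in [4, 14, 16, 18, 21, 26, 27, 30, 35, 40, 41, 43]:

lo=0, hi=11, mid=5, arr[mid]=26 -> 26 > 17, search left half
lo=0, hi=4, mid=2, arr[mid]=16 -> 16 < 17, search right half
lo=3, hi=4, mid=3, arr[mid]=18 -> 18 > 17, search left half
lo=3 > hi=2, target 17 not found

Binary search determines that 17 is not in the array after 3 comparisons. The search space was exhausted without finding the target.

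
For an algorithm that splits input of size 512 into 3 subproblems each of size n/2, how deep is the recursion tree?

For divide and conquer with division factor 2:

Problem sizes at each level:
Level 0: 512
Level 1: 256
Level 2: 128
Level 3: 64
Level 4: 32
Level 5: 16
Level 6: 8
Level 7: 4
Level 8: 2
Level 9: 1

The root is level 0 and the size-1 base case is level 9 (the tree spans levels 0 through 9, i.e. 10 levels counting the root), so the depth is the number of divisions: log_2(512) = 9

The recursion tree depth is log_2(512) = 9. At each level, the problem size is divided by 2, so it takes 9 divisions to reduce to a base case of size 1. The algorithm makes 3 recursive calls at each level.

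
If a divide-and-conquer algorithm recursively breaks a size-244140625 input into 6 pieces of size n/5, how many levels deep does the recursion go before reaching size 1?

For divide and conquer with division factor 5:

Problem sizes at each level:
Level 0: 244140625
Level 1: 48828125
Level 2: 9765625
Level 3: 1953125
Level 4: 390625
Level 5: 78125
Level 6: 15625
Level 7: 3125
Level 8: 625
Level 9: 125
Level 10: 25
Level 11: 5
Level 12: 1

The root is level 0 and the size-1 base case is level 12 (the tree spans levels 0 through 12, i.e. 13 levels counting the root), so the depth is the number of divisions: log_5(244140625) = 12

The recursion tree depth is log_5(244140625) = 12. At each level, the problem size is divided by 5, so it takes 12 divisions to reduce to a base case of size 1. The algorithm makes 6 recursive calls at each level.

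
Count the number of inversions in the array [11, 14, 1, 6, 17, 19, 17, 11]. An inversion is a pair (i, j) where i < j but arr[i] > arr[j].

Finding inversions in [11, 14, 1, 6, 17, 19, 17, 11]:

(0, 2): arr[0]=11 > arr[2]=1
(0, 3): arr[0]=11 > arr[3]=6
(1, 2): arr[1]=14 > arr[2]=1
(1, 3): arr[1]=14 > arr[3]=6
(1, 7): arr[1]=14 > arr[7]=11
(4, 7): arr[4]=17 > arr[7]=11
(5, 6): arr[5]=19 > arr[6]=17
(5, 7): arr[5]=19 > arr[7]=11
(6, 7): arr[6]=17 > arr[7]=11

Total inversions: 9

The array has 9 inversion(s): (0,2), (0,3), (1,2), (1,3), (1,7), (4,7), (5,6), (5,7), (6,7). Each pair (i,j) satisfies i < j and arr[i] > arr[j].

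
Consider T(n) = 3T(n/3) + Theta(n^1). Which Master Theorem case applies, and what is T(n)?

Master Theorem for T(n) = 3T(n/3) + O(n^1):

a = 3, b = 3, c = 1
log_b(a) = log_3(3) = 1.0000

Case 2: c = 1 = log_3(3) = 1.0000
T(n) = O(n^1 log n) = O(n log n)

For T(n) = 3T(n/3) + O(n^1): log_3(3) = 1.0000. This is Case 2 of the Master Theorem (c = log_b(a), equal work at all levels), giving O(n log n).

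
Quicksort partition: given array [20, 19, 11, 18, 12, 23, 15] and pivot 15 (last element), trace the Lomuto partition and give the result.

Lomuto partition with pivot = 15:

Initial array: [20, 19, 11, 18, 12, 23, 15]

arr[0]=20 > 15: no swap
arr[1]=19 > 15: no swap
arr[2]=11 <= 15: swap with position 0, array becomes [11, 19, 20, 18, 12, 23, 15]
arr[3]=18 > 15: no swap
arr[4]=12 <= 15: swap with position 1, array becomes [11, 12, 20, 18, 19, 23, 15]
arr[5]=23 > 15: no swap

Place pivot at position 2: [11, 12, 15, 18, 19, 23, 20]
Pivot position: 2

After partitioning with pivot 15, the array becomes [11, 12, 15, 18, 19, 23, 20]. The pivot is placed at index 2. All elements to the left of the pivot are <= 15, and all elements to the right are > 15.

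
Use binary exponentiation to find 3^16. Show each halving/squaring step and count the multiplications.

Computing 3^16 by squaring (build up from 3^1; each line after the first costs one multiplication):

3^1 = 3
3^2 = (3^1)^2 = 3^2 = 9
3^4 = (3^2)^2 = 9^2 = 81
3^8 = (3^4)^2 = 81^2 = 6561
3^16 = (3^8)^2 = 6561^2 = 43046721

Result: 43046721
Multiplications needed: 4 (4 lines after 3^1)

3^16 = 43046721. Using exponentiation by squaring, this requires 4 multiplications. The key idea: if the exponent is even, square the half-power; if odd, multiply by the base once.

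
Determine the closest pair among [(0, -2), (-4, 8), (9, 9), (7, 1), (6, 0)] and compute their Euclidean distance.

Computing all pairwise distances among 5 points:

d((0, -2), (-4, 8)) = 10.7703
d((0, -2), (9, 9)) = 14.2127
d((0, -2), (7, 1)) = 7.6158
d((0, -2), (6, 0)) = 6.3246
d((-4, 8), (9, 9)) = 13.0384
d((-4, 8), (7, 1)) = 13.0384
d((-4, 8), (6, 0)) = 12.8062
d((9, 9), (7, 1)) = 8.2462
d((9, 9), (6, 0)) = 9.4868
d((7, 1), (6, 0)) = 1.4142 <-- minimum

Closest pair: (7, 1) and (6, 0) with distance 1.4142

The closest pair is (7, 1) and (6, 0) with Euclidean distance 1.4142. For 5 points, brute-force pairwise comparison is shown above. For large n, the divide-and-conquer algorithm (sort by x, recurse on halves, check the dividing strip) achieves O(n log n).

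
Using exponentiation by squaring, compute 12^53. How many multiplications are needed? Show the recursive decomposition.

Computing 12^53 by squaring (build up from 12^1; each line after the first costs one multiplication):

12^1 = 12
12^2 = (12^1)^2 = 12^2 = 144
12^3 = 12 * 12^2 = 12 * 144 = 1728
12^6 = (12^3)^2 = 1728^2 = 2985984
12^12 = (12^6)^2 = 2985984^2 = 8916100448256
12^13 = 12 * 12^12 = 12 * 8916100448256 = 106993205379072
12^26 = (12^13)^2 = 106993205379072^2 = 11447545997288281555215581184
12^52 = (12^26)^2 = 11447545997288281555215581184^2 = 131046309360030956735917227964932955078950997486894841856
12^53 = 12 * 12^52 = 12 * 131046309360030956735917227964932955078950997486894841856 = 1572555712320371480831006735579195460947411969842738102272

Result: 1572555712320371480831006735579195460947411969842738102272
Multiplications needed: 8 (8 lines after 12^1)

12^53 = 1572555712320371480831006735579195460947411969842738102272. Using exponentiation by squaring, this requires 8 multiplications. The key idea: if the exponent is even, square the half-power; if odd, multiply by the base once.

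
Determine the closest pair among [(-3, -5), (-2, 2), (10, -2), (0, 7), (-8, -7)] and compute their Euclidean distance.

Computing all pairwise distances among 5 points:

d((-3, -5), (-2, 2)) = 7.0711
d((-3, -5), (10, -2)) = 13.3417
d((-3, -5), (0, 7)) = 12.3693
d((-3, -5), (-8, -7)) = 5.3852 <-- minimum
d((-2, 2), (10, -2)) = 12.6491
d((-2, 2), (0, 7)) = 5.3852 <-- minimum
d((-2, 2), (-8, -7)) = 10.8167
d((10, -2), (0, 7)) = 13.4536
d((10, -2), (-8, -7)) = 18.6815
d((0, 7), (-8, -7)) = 16.1245

Minimum distance: 5.3852 (tie among 2 pairs: (-3, -5) and (-8, -7); (-2, 2) and (0, 7))

The minimum Euclidean distance is 5.3852. There is a tie: 2 pairs achieve this minimum — (-3, -5) and (-8, -7); (-2, 2) and (0, 7). Any of these is a valid closest pair. For 5 points, brute-force pairwise comparison is shown above. For large n, the divide-and-conquer algorithm (sort by x, recurse on halves, check the dividing strip) achieves O(n log n).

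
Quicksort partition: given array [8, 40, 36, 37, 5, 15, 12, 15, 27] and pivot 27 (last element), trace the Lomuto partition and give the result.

Lomuto partition with pivot = 27:

Initial array: [8, 40, 36, 37, 5, 15, 12, 15, 27]

arr[0]=8 <= 27: swap with position 0, array becomes [8, 40, 36, 37, 5, 15, 12, 15, 27]
arr[1]=40 > 27: no swap
arr[2]=36 > 27: no swap
arr[3]=37 > 27: no swap
arr[4]=5 <= 27: swap with position 1, array becomes [8, 5, 36, 37, 40, 15, 12, 15, 27]
arr[5]=15 <= 27: swap with position 2, array becomes [8, 5, 15, 37, 40, 36, 12, 15, 27]
arr[6]=12 <= 27: swap with position 3, array becomes [8, 5, 15, 12, 40, 36, 37, 15, 27]
arr[7]=15 <= 27: swap with position 4, array becomes [8, 5, 15, 12, 15, 36, 37, 40, 27]

Place pivot at position 5: [8, 5, 15, 12, 15, 27, 37, 40, 36]
Pivot position: 5

After partitioning with pivot 27, the array becomes [8, 5, 15, 12, 15, 27, 37, 40, 36]. The pivot is placed at index 5. All elements to the left of the pivot are <= 27, and all elements to the right are > 27.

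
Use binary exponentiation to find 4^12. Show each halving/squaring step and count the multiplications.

Computing 4^12 by squaring (build up from 4^1; each line after the first costs one multiplication):

4^1 = 4
4^2 = (4^1)^2 = 4^2 = 16
4^3 = 4 * 4^2 = 4 * 16 = 64
4^6 = (4^3)^2 = 64^2 = 4096
4^12 = (4^6)^2 = 4096^2 = 16777216

Result: 16777216
Multiplications needed: 4 (4 lines after 4^1)

4^12 = 16777216. Using exponentiation by squaring, this requires 4 multiplications. The key idea: if the exponent is even, square the half-power; if odd, multiply by the base once.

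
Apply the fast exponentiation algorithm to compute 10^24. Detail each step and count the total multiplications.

Computing 10^24 by squaring (build up from 10^1; each line after the first costs one multiplication):

10^1 = 10
10^2 = (10^1)^2 = 10^2 = 100
10^3 = 10 * 10^2 = 10 * 100 = 1000
10^6 = (10^3)^2 = 1000^2 = 1000000
10^12 = (10^6)^2 = 1000000^2 = 1000000000000
10^24 = (10^12)^2 = 1000000000000^2 = 1000000000000000000000000

Result: 1000000000000000000000000
Multiplications needed: 5 (5 lines after 10^1)

10^24 = 1000000000000000000000000. Using exponentiation by squaring, this requires 5 multiplications. The key idea: if the exponent is even, square the half-power; if odd, multiply by the base once.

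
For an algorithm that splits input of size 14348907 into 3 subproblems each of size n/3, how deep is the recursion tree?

For divide and conquer with division factor 3:

Problem sizes at each level:
Level 0: 14348907
Level 1: 4782969
Level 2: 1594323
Level 3: 531441
Level 4: 177147
Level 5: 59049
Level 6: 19683
Level 7: 6561
Level 8: 2187
Level 9: 729
Level 10: 243
Level 11: 81
Level 12: 27
Level 13: 9
Level 14: 3
Level 15: 1

The root is level 0 and the size-1 base case is level 15 (the tree spans levels 0 through 15, i.e. 16 levels counting the root), so the depth is the number of divisions: log_3(14348907) = 15

The recursion tree depth is log_3(14348907) = 15. At each level, the problem size is divided by 3, so it takes 15 divisions to reduce to a base case of size 1. The algorithm makes 3 recursive calls at each level.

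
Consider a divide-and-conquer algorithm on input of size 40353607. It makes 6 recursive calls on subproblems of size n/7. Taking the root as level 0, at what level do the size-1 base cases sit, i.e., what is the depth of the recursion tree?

For divide and conquer with division factor 7:

Problem sizes at each level:
Level 0: 40353607
Level 1: 5764801
Level 2: 823543
Level 3: 117649
Level 4: 16807
Level 5: 2401
Level 6: 343
Level 7: 49
Level 8: 7
Level 9: 1

The root is level 0 and the size-1 base case is level 9 (the tree spans levels 0 through 9, i.e. 10 levels counting the root), so the depth is the number of divisions: log_7(40353607) = 9

The recursion tree depth is log_7(40353607) = 9. At each level, the problem size is divided by 7, so it takes 9 divisions to reduce to a base case of size 1. The algorithm makes 6 recursive calls at each level.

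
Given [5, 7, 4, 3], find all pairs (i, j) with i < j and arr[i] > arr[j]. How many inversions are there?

Finding inversions in [5, 7, 4, 3]:

(0, 2): arr[0]=5 > arr[2]=4
(0, 3): arr[0]=5 > arr[3]=3
(1, 2): arr[1]=7 > arr[2]=4
(1, 3): arr[1]=7 > arr[3]=3
(2, 3): arr[2]=4 > arr[3]=3

Total inversions: 5

The array has 5 inversion(s): (0,2), (0,3), (1,2), (1,3), (2,3). Each pair (i,j) satisfies i < j and arr[i] > arr[j].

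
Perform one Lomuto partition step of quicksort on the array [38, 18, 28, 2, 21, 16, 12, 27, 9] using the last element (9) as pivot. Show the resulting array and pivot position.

Lomuto partition with pivot = 9:

Initial array: [38, 18, 28, 2, 21, 16, 12, 27, 9]

arr[0]=38 > 9: no swap
arr[1]=18 > 9: no swap
arr[2]=28 > 9: no swap
arr[3]=2 <= 9: swap with position 0, array becomes [2, 18, 28, 38, 21, 16, 12, 27, 9]
arr[4]=21 > 9: no swap
arr[5]=16 > 9: no swap
arr[6]=12 > 9: no swap
arr[7]=27 > 9: no swap

Place pivot at position 1: [2, 9, 28, 38, 21, 16, 12, 27, 18]
Pivot position: 1

After partitioning with pivot 9, the array becomes [2, 9, 28, 38, 21, 16, 12, 27, 18]. The pivot is placed at index 1. All elements to the left of the pivot are <= 9, and all elements to the right are > 9.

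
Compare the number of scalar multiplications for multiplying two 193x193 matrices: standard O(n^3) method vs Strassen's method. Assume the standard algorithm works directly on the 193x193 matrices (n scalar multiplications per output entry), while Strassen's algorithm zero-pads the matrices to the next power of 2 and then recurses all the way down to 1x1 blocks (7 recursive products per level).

Matrix multiplication for 193x193 matrices:

Strassen's algorithm requires power-of-2 dimensions. Pad 193x193 to 256x256 (next power of 2).

Standard algorithm: 193^3 = 7189057 multiplications
Strassen's algorithm: 7^(log2(256)) = 7^8 = 5764801 multiplications
Savings: 7189057 - 5764801 = 1424256 multiplications

Standard: 7189057 multiplications (193^3). Strassen: 5764801 multiplications (7^8, after padding to 256x256). Strassen reduces 8 recursive multiplications to 7 at each level.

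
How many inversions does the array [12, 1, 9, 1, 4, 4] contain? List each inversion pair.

Finding inversions in [12, 1, 9, 1, 4, 4]:

(0, 1): arr[0]=12 > arr[1]=1
(0, 2): arr[0]=12 > arr[2]=9
(0, 3): arr[0]=12 > arr[3]=1
(0, 4): arr[0]=12 > arr[4]=4
(0, 5): arr[0]=12 > arr[5]=4
(2, 3): arr[2]=9 > arr[3]=1
(2, 4): arr[2]=9 > arr[4]=4
(2, 5): arr[2]=9 > arr[5]=4

Total inversions: 8

The array has 8 inversion(s): (0,1), (0,2), (0,3), (0,4), (0,5), (2,3), (2,4), (2,5). Each pair (i,j) satisfies i < j and arr[i] > arr[j].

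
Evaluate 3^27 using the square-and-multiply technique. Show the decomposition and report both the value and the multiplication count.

Computing 3^27 by squaring (build up from 3^1; each line after the first costs one multiplication):

3^1 = 3
3^2 = (3^1)^2 = 3^2 = 9
3^3 = 3 * 3^2 = 3 * 9 = 27
3^6 = (3^3)^2 = 27^2 = 729
3^12 = (3^6)^2 = 729^2 = 531441
3^13 = 3 * 3^12 = 3 * 531441 = 1594323
3^26 = (3^13)^2 = 1594323^2 = 2541865828329
3^27 = 3 * 3^26 = 3 * 2541865828329 = 7625597484987

Result: 7625597484987
Multiplications needed: 7 (7 lines after 3^1)

3^27 = 7625597484987. Using exponentiation by squaring, this requires 7 multiplications. The key idea: if the exponent is even, square the half-power; if odd, multiply by the base once.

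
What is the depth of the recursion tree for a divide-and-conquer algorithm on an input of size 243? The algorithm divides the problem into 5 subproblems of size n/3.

For divide and conquer with division factor 3:

Problem sizes at each level:
Level 0: 243
Level 1: 81
Level 2: 27
Level 3: 9
Level 4: 3
Level 5: 1

The root is level 0 and the size-1 base case is level 5 (the tree spans levels 0 through 5, i.e. 6 levels counting the root), so the depth is the number of divisions: log_3(243) = 5

The recursion tree depth is log_3(243) = 5. At each level, the problem size is divided by 3, so it takes 5 divisions to reduce to a base case of size 1. The algorithm makes 5 recursive calls at each level.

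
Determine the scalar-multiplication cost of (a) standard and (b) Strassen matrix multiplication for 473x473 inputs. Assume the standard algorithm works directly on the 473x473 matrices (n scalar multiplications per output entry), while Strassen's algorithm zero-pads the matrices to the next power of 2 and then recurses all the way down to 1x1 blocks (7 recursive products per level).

Matrix multiplication for 473x473 matrices:

Strassen's algorithm requires power-of-2 dimensions. Pad 473x473 to 512x512 (next power of 2).

Standard algorithm: 473^3 = 105823817 multiplications
Strassen's algorithm: 7^(log2(512)) = 7^9 = 40353607 multiplications
Savings: 105823817 - 40353607 = 65470210 multiplications

Standard: 105823817 multiplications (473^3). Strassen: 40353607 multiplications (7^9, after padding to 512x512). Strassen reduces 8 recursive multiplications to 7 at each level.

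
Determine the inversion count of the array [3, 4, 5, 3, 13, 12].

Finding inversions in [3, 4, 5, 3, 13, 12]:

(1, 3): arr[1]=4 > arr[3]=3
(2, 3): arr[2]=5 > arr[3]=3
(4, 5): arr[4]=13 > arr[5]=12

Total inversions: 3

The array has 3 inversion(s): (1,3), (2,3), (4,5). Each pair (i,j) satisfies i < j and arr[i] > arr[j].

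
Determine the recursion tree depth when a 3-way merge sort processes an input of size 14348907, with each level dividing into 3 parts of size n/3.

For divide and conquer with division factor 3:

Problem sizes at each level:
Level 0: 14348907
Level 1: 4782969
Level 2: 1594323
Level 3: 531441
Level 4: 177147
Level 5: 59049
Level 6: 19683
Level 7: 6561
Level 8: 2187
Level 9: 729
Level 10: 243
Level 11: 81
Level 12: 27
Level 13: 9
Level 14: 3
Level 15: 1

The root is level 0 and the size-1 base case is level 15 (the tree spans levels 0 through 15, i.e. 16 levels counting the root), so the depth is the number of divisions: log_3(14348907) = 15

The recursion tree depth is log_3(14348907) = 15. At each level, the problem size is divided by 3, so it takes 15 divisions to reduce to a base case of size 1. The algorithm makes 3 recursive calls at each level.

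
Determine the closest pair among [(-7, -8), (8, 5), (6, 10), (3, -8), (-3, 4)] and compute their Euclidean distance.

Computing all pairwise distances among 5 points:

d((-7, -8), (8, 5)) = 19.8494
d((-7, -8), (6, 10)) = 22.2036
d((-7, -8), (3, -8)) = 10.0
d((-7, -8), (-3, 4)) = 12.6491
d((8, 5), (6, 10)) = 5.3852 <-- minimum
d((8, 5), (3, -8)) = 13.9284
d((8, 5), (-3, 4)) = 11.0454
d((6, 10), (3, -8)) = 18.2483
d((6, 10), (-3, 4)) = 10.8167
d((3, -8), (-3, 4)) = 13.4164

Closest pair: (8, 5) and (6, 10) with distance 5.3852

The closest pair is (8, 5) and (6, 10) with Euclidean distance 5.3852. For 5 points, brute-force pairwise comparison is shown above. For large n, the divide-and-conquer algorithm (sort by x, recurse on halves, check the dividing strip) achieves O(n log n).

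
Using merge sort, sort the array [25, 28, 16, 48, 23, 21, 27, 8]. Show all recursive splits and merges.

Merge sort trace:

Split: [25, 28, 16, 48, 23, 21, 27, 8] -> [25, 28, 16, 48] and [23, 21, 27, 8]
  Split: [25, 28, 16, 48] -> [25, 28] and [16, 48]
    Split: [25, 28] -> [25] and [28]
    Merge: [25] + [28] -> [25, 28]
    Split: [16, 48] -> [16] and [48]
    Merge: [16] + [48] -> [16, 48]
  Merge: [25, 28] + [16, 48] -> [16, 25, 28, 48]
  Split: [23, 21, 27, 8] -> [23, 21] and [27, 8]
    Split: [23, 21] -> [23] and [21]
    Merge: [23] + [21] -> [21, 23]
    Split: [27, 8] -> [27] and [8]
    Merge: [27] + [8] -> [8, 27]
  Merge: [21, 23] + [8, 27] -> [8, 21, 23, 27]
Merge: [16, 25, 28, 48] + [8, 21, 23, 27] -> [8, 16, 21, 23, 25, 27, 28, 48]

Final sorted array: [8, 16, 21, 23, 25, 27, 28, 48]

The merge sort proceeds by recursively splitting the array and merging sorted halves.
After all merges, the sorted array is [8, 16, 21, 23, 25, 27, 28, 48].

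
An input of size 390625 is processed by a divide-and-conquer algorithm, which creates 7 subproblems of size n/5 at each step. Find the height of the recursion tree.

For divide and conquer with division factor 5:

Problem sizes at each level:
Level 0: 390625
Level 1: 78125
Level 2: 15625
Level 3: 3125
Level 4: 625
Level 5: 125
Level 6: 25
Level 7: 5
Level 8: 1

The root is level 0 and the size-1 base case is level 8 (the tree spans levels 0 through 8, i.e. 9 levels counting the root), so the depth is the number of divisions: log_5(390625) = 8

The recursion tree depth is log_5(390625) = 8. At each level, the problem size is divided by 5, so it takes 8 divisions to reduce to a base case of size 1. The algorithm makes 7 recursive calls at each level.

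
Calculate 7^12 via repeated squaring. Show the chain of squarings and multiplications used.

Computing 7^12 by squaring (build up from 7^1; each line after the first costs one multiplication):

7^1 = 7
7^2 = (7^1)^2 = 7^2 = 49
7^3 = 7 * 7^2 = 7 * 49 = 343
7^6 = (7^3)^2 = 343^2 = 117649
7^12 = (7^6)^2 = 117649^2 = 13841287201

Result: 13841287201
Multiplications needed: 4 (4 lines after 7^1)

7^12 = 13841287201. Using exponentiation by squaring, this requires 4 multiplications. The key idea: if the exponent is even, square the half-power; if odd, multiply by the base once.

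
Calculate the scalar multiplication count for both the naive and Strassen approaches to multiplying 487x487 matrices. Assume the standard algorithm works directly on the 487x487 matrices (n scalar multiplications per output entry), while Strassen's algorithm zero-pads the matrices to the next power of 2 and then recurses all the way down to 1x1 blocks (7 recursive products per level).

Matrix multiplication for 487x487 matrices:

Strassen's algorithm requires power-of-2 dimensions. Pad 487x487 to 512x512 (next power of 2).

Standard algorithm: 487^3 = 115501303 multiplications
Strassen's algorithm: 7^(log2(512)) = 7^9 = 40353607 multiplications
Savings: 115501303 - 40353607 = 75147696 multiplications

Standard: 115501303 multiplications (487^3). Strassen: 40353607 multiplications (7^9, after padding to 512x512). Strassen reduces 8 recursive multiplications to 7 at each level.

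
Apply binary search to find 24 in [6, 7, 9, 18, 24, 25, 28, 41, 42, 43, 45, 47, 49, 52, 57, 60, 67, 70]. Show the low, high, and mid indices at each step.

Binary search for 24 in [6, 7, 9, 18, 24, 25, 28, 41, 42, 43, 45, 47, 49, 52, 57, 60, 67, 70]:

lo=0, hi=17, mid=8, arr[mid]=42 -> 42 > 24, search left half
lo=0, hi=7, mid=3, arr[mid]=18 -> 18 < 24, search right half
lo=4, hi=7, mid=5, arr[mid]=25 -> 25 > 24, search left half
lo=4, hi=4, mid=4, arr[mid]=24 -> Found target at index 4!

Binary search finds 24 at index 4 after 4 comparisons. The search repeatedly halves the search space by comparing with the middle element.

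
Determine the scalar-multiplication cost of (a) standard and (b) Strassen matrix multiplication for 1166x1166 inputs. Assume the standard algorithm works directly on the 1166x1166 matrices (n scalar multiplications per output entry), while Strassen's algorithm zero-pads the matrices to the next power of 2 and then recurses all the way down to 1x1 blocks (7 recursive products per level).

Matrix multiplication for 1166x1166 matrices:

Strassen's algorithm requires power-of-2 dimensions. Pad 1166x1166 to 2048x2048 (next power of 2).

Standard algorithm: 1166^3 = 1585242296 multiplications
Strassen's algorithm: 7^(log2(2048)) = 7^11 = 1977326743 multiplications
Difference: 1585242296 - 1977326743 = -392084447 (Strassen uses MORE here due to padding overhead — for small or just-over-power-of-2 n, padding can outweigh the per-level savings)

Standard: 1585242296 multiplications (1166^3). Strassen: 1977326743 multiplications (7^11, after padding to 2048x2048). Strassen reduces 8 recursive multiplications to 7 at each level.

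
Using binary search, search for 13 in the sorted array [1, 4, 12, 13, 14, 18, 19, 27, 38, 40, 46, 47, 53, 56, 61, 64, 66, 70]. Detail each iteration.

Binary search for 13 in [1, 4, 12, 13, 14, 18, 19, 27, 38, 40, 46, 47, 53, 56, 61, 64, 66, 70]:

lo=0, hi=17, mid=8, arr[mid]=38 -> 38 > 13, search left half
lo=0, hi=7, mid=3, arr[mid]=13 -> Found target at index 3!

Binary search finds 13 at index 3 after 2 comparisons. The search repeatedly halves the search space by comparing with the middle element.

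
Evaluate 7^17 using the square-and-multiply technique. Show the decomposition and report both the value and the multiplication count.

Computing 7^17 by squaring (build up from 7^1; each line after the first costs one multiplication):

7^1 = 7
7^2 = (7^1)^2 = 7^2 = 49
7^4 = (7^2)^2 = 49^2 = 2401
7^8 = (7^4)^2 = 2401^2 = 5764801
7^16 = (7^8)^2 = 5764801^2 = 33232930569601
7^17 = 7 * 7^16 = 7 * 33232930569601 = 232630513987207

Result: 232630513987207
Multiplications needed: 5 (5 lines after 7^1)

7^17 = 232630513987207. Using exponentiation by squaring, this requires 5 multiplications. The key idea: if the exponent is even, square the half-power; if odd, multiply by the base once.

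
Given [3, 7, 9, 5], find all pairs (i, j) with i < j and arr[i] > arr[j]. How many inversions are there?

Finding inversions in [3, 7, 9, 5]:

(1, 3): arr[1]=7 > arr[3]=5
(2, 3): arr[2]=9 > arr[3]=5

Total inversions: 2

The array has 2 inversion(s): (1,3), (2,3). Each pair (i,j) satisfies i < j and arr[i] > arr[j].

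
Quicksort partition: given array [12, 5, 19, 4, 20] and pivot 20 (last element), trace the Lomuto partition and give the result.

Lomuto partition with pivot = 20:

Initial array: [12, 5, 19, 4, 20]

arr[0]=12 <= 20: swap with position 0, array becomes [12, 5, 19, 4, 20]
arr[1]=5 <= 20: swap with position 1, array becomes [12, 5, 19, 4, 20]
arr[2]=19 <= 20: swap with position 2, array becomes [12, 5, 19, 4, 20]
arr[3]=4 <= 20: swap with position 3, array becomes [12, 5, 19, 4, 20]

Place pivot at position 4: [12, 5, 19, 4, 20]
Pivot position: 4

After partitioning with pivot 20, the array becomes [12, 5, 19, 4, 20]. The pivot is placed at index 4. All elements to the left of the pivot are <= 20, and all elements to the right are > 20.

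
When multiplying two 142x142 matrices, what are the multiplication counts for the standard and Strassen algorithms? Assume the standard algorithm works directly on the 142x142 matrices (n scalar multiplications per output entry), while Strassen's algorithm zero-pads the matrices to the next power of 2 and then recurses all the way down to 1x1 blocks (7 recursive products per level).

Matrix multiplication for 142x142 matrices:

Strassen's algorithm requires power-of-2 dimensions. Pad 142x142 to 256x256 (next power of 2).

Standard algorithm: 142^3 = 2863288 multiplications
Strassen's algorithm: 7^(log2(256)) = 7^8 = 5764801 multiplications
Difference: 2863288 - 5764801 = -2901513 (Strassen uses MORE here due to padding overhead — for small or just-over-power-of-2 n, padding can outweigh the per-level savings)

Standard: 2863288 multiplications (142^3). Strassen: 5764801 multiplications (7^8, after padding to 256x256). Strassen reduces 8 recursive multiplications to 7 at each level.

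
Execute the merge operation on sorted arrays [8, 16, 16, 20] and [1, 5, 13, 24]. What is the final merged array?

Merging process:

Compare 8 vs 1: take 1 from right. Merged: [1]
Compare 8 vs 5: take 5 from right. Merged: [1, 5]
Compare 8 vs 13: take 8 from left. Merged: [1, 5, 8]
Compare 16 vs 13: take 13 from right. Merged: [1, 5, 8, 13]
Compare 16 vs 24: take 16 from left. Merged: [1, 5, 8, 13, 16]
Compare 16 vs 24: take 16 from left. Merged: [1, 5, 8, 13, 16, 16]
Compare 20 vs 24: take 20 from left. Merged: [1, 5, 8, 13, 16, 16, 20]
Append remaining from right: [24]. Merged: [1, 5, 8, 13, 16, 16, 20, 24]

Final merged array: [1, 5, 8, 13, 16, 16, 20, 24]
Total comparisons: 7

The merged array is [1, 5, 8, 13, 16, 16, 20, 24], requiring 7 comparisons. The merge step runs in O(n) time where n is the total number of elements.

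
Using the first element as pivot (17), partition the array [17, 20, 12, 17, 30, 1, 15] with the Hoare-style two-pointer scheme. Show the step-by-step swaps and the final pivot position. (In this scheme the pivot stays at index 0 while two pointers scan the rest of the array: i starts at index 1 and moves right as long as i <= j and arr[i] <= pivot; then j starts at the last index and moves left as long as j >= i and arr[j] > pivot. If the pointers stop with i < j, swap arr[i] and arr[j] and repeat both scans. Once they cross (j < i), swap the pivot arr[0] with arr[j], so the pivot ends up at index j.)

Hoare-style two-pointer partition with pivot = 17:

Initial array: [17, 20, 12, 17, 30, 1, 15]

Pointers start at i = 1, j = 6.
i stops at index 1 (arr[1]=20 > 17), j stops at index 6 (arr[6]=15 <= 17): swap arr[1] and arr[6], array becomes [17, 15, 12, 17, 30, 1, 20]
i stops at index 4 (arr[4]=30 > 17), j stops at index 5 (arr[5]=1 <= 17): swap arr[4] and arr[5], array becomes [17, 15, 12, 17, 1, 30, 20]
i ends at 5, j ends at 4: the pointers have crossed (j < i), so scanning stops.

Swap pivot arr[0] with arr[4] to place pivot at position 4: [1, 15, 12, 17, 17, 30, 20]
Pivot position: 4

After partitioning with pivot 17, the array becomes [1, 15, 12, 17, 17, 30, 20]. The pivot is placed at index 4. All elements to the left of the pivot are <= 17, and all elements to the right are > 17.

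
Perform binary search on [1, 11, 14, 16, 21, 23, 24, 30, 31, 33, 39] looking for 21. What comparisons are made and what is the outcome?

Binary search for 21 in [1, 11, 14, 16, 21, 23, 24, 30, 31, 33, 39]:

lo=0, hi=10, mid=5, arr[mid]=23 -> 23 > 21, search left half
lo=0, hi=4, mid=2, arr[mid]=14 -> 14 < 21, search right half
lo=3, hi=4, mid=3, arr[mid]=16 -> 16 < 21, search right half
lo=4, hi=4, mid=4, arr[mid]=21 -> Found target at index 4!

Binary search finds 21 at index 4 after 4 comparisons. The search repeatedly halves the search space by comparing with the middle element.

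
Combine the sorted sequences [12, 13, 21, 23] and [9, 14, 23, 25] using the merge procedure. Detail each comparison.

Merging process:

Compare 12 vs 9: take 9 from right. Merged: [9]
Compare 12 vs 14: take 12 from left. Merged: [9, 12]
Compare 13 vs 14: take 13 from left. Merged: [9, 12, 13]
Compare 21 vs 14: take 14 from right. Merged: [9, 12, 13, 14]
Compare 21 vs 23: take 21 from left. Merged: [9, 12, 13, 14, 21]
Compare 23 vs 23: take 23 from left. Merged: [9, 12, 13, 14, 21, 23]
Append remaining from right: [23, 25]. Merged: [9, 12, 13, 14, 21, 23, 23, 25]

Final merged array: [9, 12, 13, 14, 21, 23, 23, 25]
Total comparisons: 6

The merged array is [9, 12, 13, 14, 21, 23, 23, 25], requiring 6 comparisons. The merge step runs in O(n) time where n is the total number of elements.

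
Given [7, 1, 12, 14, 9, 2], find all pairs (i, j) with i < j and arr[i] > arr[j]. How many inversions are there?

Finding inversions in [7, 1, 12, 14, 9, 2]:

(0, 1): arr[0]=7 > arr[1]=1
(0, 5): arr[0]=7 > arr[5]=2
(2, 4): arr[2]=12 > arr[4]=9
(2, 5): arr[2]=12 > arr[5]=2
(3, 4): arr[3]=14 > arr[4]=9
(3, 5): arr[3]=14 > arr[5]=2
(4, 5): arr[4]=9 > arr[5]=2

Total inversions: 7

The array has 7 inversion(s): (0,1), (0,5), (2,4), (2,5), (3,4), (3,5), (4,5). Each pair (i,j) satisfies i < j and arr[i] > arr[j].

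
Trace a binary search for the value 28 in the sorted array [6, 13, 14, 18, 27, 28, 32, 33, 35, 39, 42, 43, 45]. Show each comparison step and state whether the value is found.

Binary search for 28 in [6, 13, 14, 18, 27, 28, 32, 33, 35, 39, 42, 43, 45]:

lo=0, hi=12, mid=6, arr[mid]=32 -> 32 > 28, search left half
lo=0, hi=5, mid=2, arr[mid]=14 -> 14 < 28, search right half
lo=3, hi=5, mid=4, arr[mid]=27 -> 27 < 28, search right half
lo=5, hi=5, mid=5, arr[mid]=28 -> Found target at index 5!

Binary search finds 28 at index 5 after 4 comparisons. The search repeatedly halves the search space by comparing with the middle element.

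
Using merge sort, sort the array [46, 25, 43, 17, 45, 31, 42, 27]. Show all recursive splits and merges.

Merge sort trace:

Split: [46, 25, 43, 17, 45, 31, 42, 27] -> [46, 25, 43, 17] and [45, 31, 42, 27]
  Split: [46, 25, 43, 17] -> [46, 25] and [43, 17]
    Split: [46, 25] -> [46] and [25]
    Merge: [46] + [25] -> [25, 46]
    Split: [43, 17] -> [43] and [17]
    Merge: [43] + [17] -> [17, 43]
  Merge: [25, 46] + [17, 43] -> [17, 25, 43, 46]
  Split: [45, 31, 42, 27] -> [45, 31] and [42, 27]
    Split: [45, 31] -> [45] and [31]
    Merge: [45] + [31] -> [31, 45]
    Split: [42, 27] -> [42] and [27]
    Merge: [42] + [27] -> [27, 42]
  Merge: [31, 45] + [27, 42] -> [27, 31, 42, 45]
Merge: [17, 25, 43, 46] + [27, 31, 42, 45] -> [17, 25, 27, 31, 42, 43, 45, 46]

Final sorted array: [17, 25, 27, 31, 42, 43, 45, 46]

The merge sort proceeds by recursively splitting the array and merging sorted halves.
After all merges, the sorted array is [17, 25, 27, 31, 42, 43, 45, 46].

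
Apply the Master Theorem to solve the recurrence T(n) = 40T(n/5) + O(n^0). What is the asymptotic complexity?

Master Theorem for T(n) = 40T(n/5) + O(n^0):

a = 40, b = 5, c = 0
log_b(a) = log_5(40) = 2.2920

Case 1: c = 0 < log_5(40) = 2.2920
T(n) = O(n^(log_5 40))

For T(n) = 40T(n/5) + O(n^0): log_5(40) = 2.2920. This is Case 1 of the Master Theorem (c < log_b(a), work dominated by leaves), giving O(n^(log_5 40)).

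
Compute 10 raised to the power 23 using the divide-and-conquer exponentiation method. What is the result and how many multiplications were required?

Computing 10^23 by squaring (build up from 10^1; each line after the first costs one multiplication):

10^1 = 10
10^2 = (10^1)^2 = 10^2 = 100
10^4 = (10^2)^2 = 100^2 = 10000
10^5 = 10 * 10^4 = 10 * 10000 = 100000
10^10 = (10^5)^2 = 100000^2 = 10000000000
10^11 = 10 * 10^10 = 10 * 10000000000 = 100000000000
10^22 = (10^11)^2 = 100000000000^2 = 10000000000000000000000
10^23 = 10 * 10^22 = 10 * 10000000000000000000000 = 100000000000000000000000

Result: 100000000000000000000000
Multiplications needed: 7 (7 lines after 10^1)

10^23 = 100000000000000000000000. Using exponentiation by squaring, this requires 7 multiplications. The key idea: if the exponent is even, square the half-power; if odd, multiply by the base once.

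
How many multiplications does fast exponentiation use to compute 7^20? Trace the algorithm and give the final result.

Computing 7^20 by squaring (build up from 7^1; each line after the first costs one multiplication):

7^1 = 7
7^2 = (7^1)^2 = 7^2 = 49
7^4 = (7^2)^2 = 49^2 = 2401
7^5 = 7 * 7^4 = 7 * 2401 = 16807
7^10 = (7^5)^2 = 16807^2 = 282475249
7^20 = (7^10)^2 = 282475249^2 = 79792266297612001

Result: 79792266297612001
Multiplications needed: 5 (5 lines after 7^1)

7^20 = 79792266297612001. Using exponentiation by squaring, this requires 5 multiplications. The key idea: if the exponent is even, square the half-power; if odd, multiply by the base once.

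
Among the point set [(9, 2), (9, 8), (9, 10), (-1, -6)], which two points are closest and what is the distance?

Computing all pairwise distances among 4 points:

d((9, 2), (9, 8)) = 6.0
d((9, 2), (9, 10)) = 8.0
d((9, 2), (-1, -6)) = 12.8062
d((9, 8), (9, 10)) = 2.0 <-- minimum
d((9, 8), (-1, -6)) = 17.2047
d((9, 10), (-1, -6)) = 18.868

Closest pair: (9, 8) and (9, 10) with distance 2.0

The closest pair is (9, 8) and (9, 10) with Euclidean distance 2.0. For 4 points, brute-force pairwise comparison is shown above. For large n, the divide-and-conquer algorithm (sort by x, recurse on halves, check the dividing strip) achieves O(n log n).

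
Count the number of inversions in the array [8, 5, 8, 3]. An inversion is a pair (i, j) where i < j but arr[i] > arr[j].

Finding inversions in [8, 5, 8, 3]:

(0, 1): arr[0]=8 > arr[1]=5
(0, 3): arr[0]=8 > arr[3]=3
(1, 3): arr[1]=5 > arr[3]=3
(2, 3): arr[2]=8 > arr[3]=3

Total inversions: 4

The array has 4 inversion(s): (0,1), (0,3), (1,3), (2,3). Each pair (i,j) satisfies i < j and arr[i] > arr[j].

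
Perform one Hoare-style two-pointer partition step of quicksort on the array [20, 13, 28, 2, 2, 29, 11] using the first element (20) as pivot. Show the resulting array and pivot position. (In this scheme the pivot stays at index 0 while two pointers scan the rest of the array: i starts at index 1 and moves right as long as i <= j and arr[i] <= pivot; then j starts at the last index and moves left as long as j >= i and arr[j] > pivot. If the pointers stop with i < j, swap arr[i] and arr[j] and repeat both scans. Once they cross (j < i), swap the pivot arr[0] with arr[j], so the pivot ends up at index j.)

Hoare-style two-pointer partition with pivot = 20:

Initial array: [20, 13, 28, 2, 2, 29, 11]

Pointers start at i = 1, j = 6.
i stops at index 2 (arr[2]=28 > 20), j stops at index 6 (arr[6]=11 <= 20): swap arr[2] and arr[6], array becomes [20, 13, 11, 2, 2, 29, 28]
i ends at 5, j ends at 4: the pointers have crossed (j < i), so scanning stops.

Swap pivot arr[0] with arr[4] to place pivot at position 4: [2, 13, 11, 2, 20, 29, 28]
Pivot position: 4

After partitioning with pivot 20, the array becomes [2, 13, 11, 2, 20, 29, 28]. The pivot is placed at index 4. All elements to the left of the pivot are <= 20, and all elements to the right are > 20.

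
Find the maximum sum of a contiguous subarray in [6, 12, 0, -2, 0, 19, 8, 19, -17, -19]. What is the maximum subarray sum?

Using Kadane's algorithm on [6, 12, 0, -2, 0, 19, 8, 19, -17, -19]:

Scanning through the array:
Position 1 (value 12): max_ending_here = 18, max_so_far = 18
Position 2 (value 0): max_ending_here = 18, max_so_far = 18
Position 3 (value -2): max_ending_here = 16, max_so_far = 18
Position 4 (value 0): max_ending_here = 16, max_so_far = 18
Position 5 (value 19): max_ending_here = 35, max_so_far = 35
Position 6 (value 8): max_ending_here = 43, max_so_far = 43
Position 7 (value 19): max_ending_here = 62, max_so_far = 62
Position 8 (value -17): max_ending_here = 45, max_so_far = 62
Position 9 (value -19): max_ending_here = 26, max_so_far = 62

Maximum subarray: [6, 12, 0, -2, 0, 19, 8, 19]
Maximum sum: 62

The maximum subarray is [6, 12, 0, -2, 0, 19, 8, 19] with sum 62. This subarray runs from index 0 to index 7.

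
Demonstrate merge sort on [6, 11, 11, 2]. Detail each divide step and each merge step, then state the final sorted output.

Merge sort trace:

Split: [6, 11, 11, 2] -> [6, 11] and [11, 2]
  Split: [6, 11] -> [6] and [11]
  Merge: [6] + [11] -> [6, 11]
  Split: [11, 2] -> [11] and [2]
  Merge: [11] + [2] -> [2, 11]
Merge: [6, 11] + [2, 11] -> [2, 6, 11, 11]

Final sorted array: [2, 6, 11, 11]

The merge sort proceeds by recursively splitting the array and merging sorted halves.
After all merges, the sorted array is [2, 6, 11, 11].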